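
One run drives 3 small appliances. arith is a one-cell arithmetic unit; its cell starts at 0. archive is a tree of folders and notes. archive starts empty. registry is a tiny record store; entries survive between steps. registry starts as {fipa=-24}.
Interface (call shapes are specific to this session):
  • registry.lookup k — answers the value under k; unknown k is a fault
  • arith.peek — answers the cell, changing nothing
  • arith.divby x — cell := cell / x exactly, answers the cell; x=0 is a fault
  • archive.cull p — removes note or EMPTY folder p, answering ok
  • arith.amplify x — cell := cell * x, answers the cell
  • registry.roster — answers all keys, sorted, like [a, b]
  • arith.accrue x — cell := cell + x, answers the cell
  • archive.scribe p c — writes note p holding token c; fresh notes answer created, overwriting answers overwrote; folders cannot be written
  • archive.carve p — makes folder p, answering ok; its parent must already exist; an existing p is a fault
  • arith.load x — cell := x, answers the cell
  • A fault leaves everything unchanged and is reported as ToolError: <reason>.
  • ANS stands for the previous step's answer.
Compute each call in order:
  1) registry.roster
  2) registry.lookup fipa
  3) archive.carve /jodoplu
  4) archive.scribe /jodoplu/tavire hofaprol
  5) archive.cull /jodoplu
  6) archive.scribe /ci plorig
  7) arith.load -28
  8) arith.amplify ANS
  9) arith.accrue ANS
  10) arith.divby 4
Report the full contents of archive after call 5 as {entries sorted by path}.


Step: roster[]
Result: [fipa]
Step: lookup[k=fipa]
Result: -24
Step: carve[p=/jodoplu]
Result: ok
Step: scribe[p=/jodoplu/tavire; c=hofaprol]
Result: created
Step: cull[p=/jodoplu]
Result: ToolError: not empty
Step: scribe[p=/ci; c=plorig]
Result: created
Step: load[x=-28]
Result: -28
Step: amplify[x=ANS]
Result: 784
Step: accrue[x=ANS]
Result: 1568
Step: divby[x=4]
Result: 392

Answer: {jodoplu/, jodoplu/tavire=hofaprol}


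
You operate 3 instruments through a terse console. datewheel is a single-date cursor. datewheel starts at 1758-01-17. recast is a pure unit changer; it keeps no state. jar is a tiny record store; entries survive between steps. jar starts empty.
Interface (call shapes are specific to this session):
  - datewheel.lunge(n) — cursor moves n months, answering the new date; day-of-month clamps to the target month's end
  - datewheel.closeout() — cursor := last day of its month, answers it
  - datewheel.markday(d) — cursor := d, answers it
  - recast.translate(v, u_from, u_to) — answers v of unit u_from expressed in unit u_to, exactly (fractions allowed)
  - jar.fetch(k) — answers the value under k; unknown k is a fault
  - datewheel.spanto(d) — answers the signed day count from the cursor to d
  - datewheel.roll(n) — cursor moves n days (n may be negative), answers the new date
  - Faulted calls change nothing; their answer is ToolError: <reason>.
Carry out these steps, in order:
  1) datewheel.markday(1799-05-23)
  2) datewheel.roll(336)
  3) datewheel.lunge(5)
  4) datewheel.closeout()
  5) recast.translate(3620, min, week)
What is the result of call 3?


-> datewheel.markday(d='1799-05-23')
<- 1799-05-23
-> datewheel.roll(n='336')
<- 1800-04-24
-> datewheel.lunge(n='5')
<- 1800-09-24
-> datewheel.closeout()
<- 1800-09-30
-> recast.translate(v='3620', u_from='min', u_to='week')
<- 181/504

Answer: 1800-09-24


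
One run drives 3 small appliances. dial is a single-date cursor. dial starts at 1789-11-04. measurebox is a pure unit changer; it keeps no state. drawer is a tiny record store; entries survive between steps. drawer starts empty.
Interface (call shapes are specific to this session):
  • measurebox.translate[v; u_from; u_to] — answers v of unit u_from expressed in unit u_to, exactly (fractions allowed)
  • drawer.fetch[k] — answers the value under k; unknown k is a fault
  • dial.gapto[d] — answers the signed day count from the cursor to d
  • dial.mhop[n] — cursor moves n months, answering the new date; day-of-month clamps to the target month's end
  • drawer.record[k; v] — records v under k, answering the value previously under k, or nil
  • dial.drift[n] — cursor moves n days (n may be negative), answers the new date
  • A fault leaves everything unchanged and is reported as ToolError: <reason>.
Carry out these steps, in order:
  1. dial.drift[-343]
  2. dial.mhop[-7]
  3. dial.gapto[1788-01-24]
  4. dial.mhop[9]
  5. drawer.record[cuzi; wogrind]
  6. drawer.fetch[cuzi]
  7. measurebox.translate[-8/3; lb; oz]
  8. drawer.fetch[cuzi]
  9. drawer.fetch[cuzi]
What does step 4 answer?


Act: dial.drift[n=-343]
Obs: 1788-11-26
Act: dial.mhop[n=-7]
Obs: 1788-04-26
Act: dial.gapto[d=1788-01-24]
Obs: -93
Act: dial.mhop[n=9]
Obs: 1789-01-26
Act: drawer.record[k=cuzi; v=wogrind]
Obs: nil
Act: drawer.fetch[k=cuzi]
Obs: wogrind
Act: measurebox.translate[v=-8/3; u_from=lb; u_to=oz]
Obs: -128/3
Act: drawer.fetch[k=cuzi]
Obs: wogrind
Act: drawer.fetch[k=cuzi]
Obs: wogrind

Answer: 1789-01-26


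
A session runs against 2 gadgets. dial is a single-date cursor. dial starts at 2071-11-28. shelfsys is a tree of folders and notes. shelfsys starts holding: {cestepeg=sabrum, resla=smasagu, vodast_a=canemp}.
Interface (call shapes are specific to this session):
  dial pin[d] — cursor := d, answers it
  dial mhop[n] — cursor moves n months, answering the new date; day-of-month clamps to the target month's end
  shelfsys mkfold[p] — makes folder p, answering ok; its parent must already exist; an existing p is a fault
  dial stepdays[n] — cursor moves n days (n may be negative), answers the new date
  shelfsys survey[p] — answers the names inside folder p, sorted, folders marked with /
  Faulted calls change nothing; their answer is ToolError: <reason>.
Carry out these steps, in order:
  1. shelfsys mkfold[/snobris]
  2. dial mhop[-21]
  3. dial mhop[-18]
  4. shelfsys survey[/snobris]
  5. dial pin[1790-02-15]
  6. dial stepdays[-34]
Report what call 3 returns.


Answer: 2068-08-28

Derivation:
% shelfsys mkfold(/snobris) => ok
% dial mhop(-21) => 2070-02-28
% dial mhop(-18) => 2068-08-28
% shelfsys survey(/snobris) => []
% dial pin(1790-02-15) => 1790-02-15
% dial stepdays(-34) => 1790-01-12


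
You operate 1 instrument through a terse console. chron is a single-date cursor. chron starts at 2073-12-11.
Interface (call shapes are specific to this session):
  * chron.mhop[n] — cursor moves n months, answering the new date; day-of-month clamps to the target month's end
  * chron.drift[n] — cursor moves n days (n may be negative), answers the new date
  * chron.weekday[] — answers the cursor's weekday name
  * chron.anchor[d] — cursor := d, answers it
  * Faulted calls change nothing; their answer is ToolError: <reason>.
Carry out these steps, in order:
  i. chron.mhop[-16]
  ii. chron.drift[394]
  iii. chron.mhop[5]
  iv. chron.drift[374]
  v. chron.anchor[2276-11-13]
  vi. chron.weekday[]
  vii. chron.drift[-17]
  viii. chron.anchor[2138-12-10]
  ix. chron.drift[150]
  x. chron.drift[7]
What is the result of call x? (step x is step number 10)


Answer: 2139-05-16

Derivation:
[in] mhop n→-16
[out] 2072-08-11
[in] drift n→394
[out] 2073-09-09
[in] mhop n→5
[out] 2074-02-09
[in] drift n→374
[out] 2075-02-18
[in] anchor d→2276-11-13
[out] 2276-11-13
[in] weekday
[out] Monday
[in] drift n→-17
[out] 2276-10-27
[in] anchor d→2138-12-10
[out] 2138-12-10
[in] drift n→150
[out] 2139-05-09
[in] drift n→7
[out] 2139-05-16


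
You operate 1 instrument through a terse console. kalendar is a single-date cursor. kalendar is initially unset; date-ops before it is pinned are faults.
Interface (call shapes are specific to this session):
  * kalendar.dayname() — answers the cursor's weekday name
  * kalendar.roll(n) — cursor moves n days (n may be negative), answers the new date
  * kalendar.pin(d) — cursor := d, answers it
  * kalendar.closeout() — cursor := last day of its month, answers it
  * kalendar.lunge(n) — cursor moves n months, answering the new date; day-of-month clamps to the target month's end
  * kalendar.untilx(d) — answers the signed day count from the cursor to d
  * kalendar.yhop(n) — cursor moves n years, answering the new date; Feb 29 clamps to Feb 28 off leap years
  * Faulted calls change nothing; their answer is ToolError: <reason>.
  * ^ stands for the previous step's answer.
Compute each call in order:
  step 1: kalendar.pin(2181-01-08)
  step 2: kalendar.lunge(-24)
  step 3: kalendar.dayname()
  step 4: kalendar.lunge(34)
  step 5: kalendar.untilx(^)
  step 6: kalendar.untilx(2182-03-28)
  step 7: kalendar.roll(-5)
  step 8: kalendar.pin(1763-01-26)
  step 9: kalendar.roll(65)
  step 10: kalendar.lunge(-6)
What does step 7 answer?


Answer: 2181-11-03

Derivation:
% kalendar.pin d='2181-01-08'
  2181-01-08
% kalendar.lunge n='-24'
  2179-01-08
% kalendar.dayname
  Friday
% kalendar.lunge n='34'
  2181-11-08
% kalendar.untilx d='^'
  0
% kalendar.untilx d='2182-03-28'
  140
% kalendar.roll n='-5'
  2181-11-03
% kalendar.pin d='1763-01-26'
  1763-01-26
% kalendar.roll n='65'
  1763-04-01
% kalendar.lunge n='-6'
  1762-10-01


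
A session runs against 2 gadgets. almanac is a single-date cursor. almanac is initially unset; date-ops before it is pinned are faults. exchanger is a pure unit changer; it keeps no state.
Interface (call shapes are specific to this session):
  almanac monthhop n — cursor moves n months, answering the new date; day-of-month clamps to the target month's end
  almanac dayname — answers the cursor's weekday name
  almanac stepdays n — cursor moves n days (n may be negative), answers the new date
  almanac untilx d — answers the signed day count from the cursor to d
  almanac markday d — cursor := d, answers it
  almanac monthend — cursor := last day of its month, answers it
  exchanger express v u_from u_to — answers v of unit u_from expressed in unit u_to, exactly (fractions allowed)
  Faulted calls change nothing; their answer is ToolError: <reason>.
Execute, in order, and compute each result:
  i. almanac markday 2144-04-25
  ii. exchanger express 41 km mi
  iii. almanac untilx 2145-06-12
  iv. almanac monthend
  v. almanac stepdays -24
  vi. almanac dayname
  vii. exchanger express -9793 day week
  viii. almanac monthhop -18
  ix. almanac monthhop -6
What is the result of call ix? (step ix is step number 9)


Answer: 2142-04-06

Derivation:
> almanac markday d: 2144-04-25
[out] 2144-04-25
> exchanger express v: 41 u_from: km u_to: mi
[out] 640625/25146
> almanac untilx d: 2145-06-12
[out] 413
> almanac monthend
[out] 2144-04-30
> almanac stepdays n: -24
[out] 2144-04-06
> almanac dayname
[out] Monday
> exchanger express v: -9793 u_from: day u_to: week
[out] -1399
> almanac monthhop n: -18
[out] 2142-10-06
> almanac monthhop n: -6
[out] 2142-04-06


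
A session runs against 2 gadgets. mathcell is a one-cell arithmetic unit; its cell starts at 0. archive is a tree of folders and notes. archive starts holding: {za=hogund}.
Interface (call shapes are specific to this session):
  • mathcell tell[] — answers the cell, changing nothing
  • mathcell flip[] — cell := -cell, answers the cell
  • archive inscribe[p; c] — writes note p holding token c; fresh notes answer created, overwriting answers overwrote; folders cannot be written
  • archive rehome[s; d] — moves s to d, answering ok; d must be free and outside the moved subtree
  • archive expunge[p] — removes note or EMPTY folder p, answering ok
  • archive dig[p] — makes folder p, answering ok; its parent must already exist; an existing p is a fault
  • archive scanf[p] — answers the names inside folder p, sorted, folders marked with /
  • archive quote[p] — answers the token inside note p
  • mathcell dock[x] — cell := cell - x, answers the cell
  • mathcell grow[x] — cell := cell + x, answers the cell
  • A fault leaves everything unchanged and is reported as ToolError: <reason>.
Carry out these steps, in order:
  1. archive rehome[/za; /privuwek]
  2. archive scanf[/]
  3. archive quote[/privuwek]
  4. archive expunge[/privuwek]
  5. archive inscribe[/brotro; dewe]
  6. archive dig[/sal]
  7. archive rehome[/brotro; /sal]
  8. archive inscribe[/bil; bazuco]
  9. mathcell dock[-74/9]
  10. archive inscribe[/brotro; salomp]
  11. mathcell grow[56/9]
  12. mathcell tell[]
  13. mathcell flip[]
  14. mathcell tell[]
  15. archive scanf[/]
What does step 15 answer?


Answer: [bil, brotro, sal/]

Derivation:
Then archive rehome(s: /za, d: /privuwek), — result: ok.
I invoke archive scanf(p: /): [privuwek].
Then archive quote(p: /privuwek), giving hogund.
Next I call archive expunge(p: /privuwek), which returns ok.
I run archive inscribe(p: /brotro, c: dewe), yielding created.
I use archive dig(p: /sal), → ok.
I call archive rehome(s: /brotro, d: /sal), yielding ToolError: exists.
Next I call archive inscribe(p: /bil, c: bazuco), which returns created.
Calling mathcell dock(x: -74/9), and see 74/9.
Invoking archive inscribe(p: /brotro, c: salomp), → overwrote.
I call mathcell grow(x: 56/9), and observe 130/9.
Then mathcell tell(), — result: 130/9.
Invoking mathcell flip(), giving -130/9.
I invoke mathcell tell, and see -130/9.
Next I call archive scanf(p: /), yielding [bil, brotro, sal/].


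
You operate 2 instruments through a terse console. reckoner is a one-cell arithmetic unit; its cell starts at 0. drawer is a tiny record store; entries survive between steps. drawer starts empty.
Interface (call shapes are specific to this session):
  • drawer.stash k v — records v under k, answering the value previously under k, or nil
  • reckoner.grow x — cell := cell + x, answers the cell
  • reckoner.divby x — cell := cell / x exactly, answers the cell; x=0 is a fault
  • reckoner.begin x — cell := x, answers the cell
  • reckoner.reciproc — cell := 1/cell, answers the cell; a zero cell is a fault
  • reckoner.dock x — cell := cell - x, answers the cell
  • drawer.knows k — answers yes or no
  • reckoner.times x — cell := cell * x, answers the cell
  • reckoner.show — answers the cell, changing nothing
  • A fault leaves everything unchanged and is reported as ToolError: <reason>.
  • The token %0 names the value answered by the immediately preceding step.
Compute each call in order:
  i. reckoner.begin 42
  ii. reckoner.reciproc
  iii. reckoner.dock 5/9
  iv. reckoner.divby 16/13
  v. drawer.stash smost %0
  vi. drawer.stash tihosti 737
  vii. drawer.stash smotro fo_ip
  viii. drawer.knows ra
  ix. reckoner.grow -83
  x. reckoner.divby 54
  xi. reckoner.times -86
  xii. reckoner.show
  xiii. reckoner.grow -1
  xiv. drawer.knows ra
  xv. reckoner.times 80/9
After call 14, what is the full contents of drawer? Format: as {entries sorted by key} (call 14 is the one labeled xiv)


Answer: {smost=-871/2016, smotro=fo_ip, tihosti=737}

Derivation:
% 1. reckoner.begin(x→42) ~> 42
% 2. reckoner.reciproc() ~> 1/42
% 3. reckoner.dock(x→5/9) ~> -67/126
% 4. reckoner.divby(x→16/13) ~> -871/2016
% 5. drawer.stash(k→smost, v→%0) ~> nil
% 6. drawer.stash(k→tihosti, v→737) ~> nil
% 7. drawer.stash(k→smotro, v→fo_ip) ~> nil
% 8. drawer.knows(k→ra) ~> no
% 9. reckoner.grow(x→-83) ~> -168199/2016
% 10. reckoner.divby(x→54) ~> -168199/108864
% 11. reckoner.times(x→-86) ~> 7232557/54432
% 12. reckoner.show() ~> 7232557/54432
% 13. reckoner.grow(x→-1) ~> 7178125/54432
% 14. drawer.knows(k→ra) ~> no
% 15. reckoner.times(x→80/9) ~> 35890625/30618


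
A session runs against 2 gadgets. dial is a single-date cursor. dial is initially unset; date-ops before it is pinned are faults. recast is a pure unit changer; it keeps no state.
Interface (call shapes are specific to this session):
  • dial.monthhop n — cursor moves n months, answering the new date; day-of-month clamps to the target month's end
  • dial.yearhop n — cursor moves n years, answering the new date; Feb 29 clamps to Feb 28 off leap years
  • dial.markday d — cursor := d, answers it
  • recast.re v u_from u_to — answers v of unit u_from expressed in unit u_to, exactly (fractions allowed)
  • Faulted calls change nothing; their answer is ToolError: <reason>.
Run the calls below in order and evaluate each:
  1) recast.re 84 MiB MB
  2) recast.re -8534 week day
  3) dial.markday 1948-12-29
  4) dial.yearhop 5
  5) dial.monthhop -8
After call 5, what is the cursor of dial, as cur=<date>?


Answer: cur=1953-04-29

Derivation:
-- recast.re(84, MiB, MB) ~> 1376256/15625
-- recast.re(-8534, week, day) ~> -59738
-- dial.markday(1948-12-29) ~> 1948-12-29
-- dial.yearhop(5) ~> 1953-12-29
-- dial.monthhop(-8) ~> 1953-04-29


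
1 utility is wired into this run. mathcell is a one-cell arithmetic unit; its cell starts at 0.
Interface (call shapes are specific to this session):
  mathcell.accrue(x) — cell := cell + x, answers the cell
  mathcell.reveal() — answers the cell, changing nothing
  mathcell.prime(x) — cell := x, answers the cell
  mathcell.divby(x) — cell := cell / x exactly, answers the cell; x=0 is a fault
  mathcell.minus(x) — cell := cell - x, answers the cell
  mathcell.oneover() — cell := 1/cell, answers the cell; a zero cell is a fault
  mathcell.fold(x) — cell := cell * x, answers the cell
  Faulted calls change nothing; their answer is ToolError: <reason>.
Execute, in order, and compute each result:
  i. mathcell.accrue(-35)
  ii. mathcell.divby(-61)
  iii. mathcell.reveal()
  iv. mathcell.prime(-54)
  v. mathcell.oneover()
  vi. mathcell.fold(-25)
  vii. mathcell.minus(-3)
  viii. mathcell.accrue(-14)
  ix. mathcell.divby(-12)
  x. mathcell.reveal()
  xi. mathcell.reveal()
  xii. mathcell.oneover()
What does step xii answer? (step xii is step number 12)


Next I call mathcell.accrue on x→-35, → -35.
Using mathcell.divby on x→-61, which returns 35/61.
Calling mathcell.reveal, → 35/61.
I try mathcell.prime on x→-54, → -54.
Invoking mathcell.oneover, which returns -1/54.
I run mathcell.fold on x→-25, and observe 25/54.
Using mathcell.minus on x→-3, giving 187/54.
Invoking mathcell.accrue on x→-14, yielding -569/54.
I run mathcell.divby on x→-12, giving 569/648.
Using mathcell.reveal, and get 569/648.
Invoking mathcell.reveal(), and get 569/648.
I use mathcell.oneover(), and get 648/569.

Answer: 648/569


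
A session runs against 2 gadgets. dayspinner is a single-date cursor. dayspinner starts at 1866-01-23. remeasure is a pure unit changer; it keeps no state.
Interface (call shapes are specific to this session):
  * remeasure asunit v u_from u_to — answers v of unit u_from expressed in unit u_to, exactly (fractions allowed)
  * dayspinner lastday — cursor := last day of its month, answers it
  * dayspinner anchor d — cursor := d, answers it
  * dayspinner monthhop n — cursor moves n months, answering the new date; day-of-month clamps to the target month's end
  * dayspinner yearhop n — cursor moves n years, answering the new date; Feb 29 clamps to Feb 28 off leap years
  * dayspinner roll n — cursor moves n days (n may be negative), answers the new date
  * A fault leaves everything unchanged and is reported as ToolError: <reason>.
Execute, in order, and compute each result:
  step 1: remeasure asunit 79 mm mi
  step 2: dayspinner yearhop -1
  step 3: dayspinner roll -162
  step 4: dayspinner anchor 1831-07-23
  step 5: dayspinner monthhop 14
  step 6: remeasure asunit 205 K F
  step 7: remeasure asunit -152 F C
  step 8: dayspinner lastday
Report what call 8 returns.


;; 1. remeasure asunit(v=79, u_from=mm, u_to=mi) ~> 79/1609344
;; 2. dayspinner yearhop(n=-1) ~> 1865-01-23
;; 3. dayspinner roll(n=-162) ~> 1864-08-14
;; 4. dayspinner anchor(d=1831-07-23) ~> 1831-07-23
;; 5. dayspinner monthhop(n=14) ~> 1832-09-23
;; 6. remeasure asunit(v=205, u_from=K, u_to=F) ~> -9067/100
;; 7. remeasure asunit(v=-152, u_from=F, u_to=C) ~> -920/9
;; 8. dayspinner lastday() ~> 1832-09-30

Answer: 1832-09-30


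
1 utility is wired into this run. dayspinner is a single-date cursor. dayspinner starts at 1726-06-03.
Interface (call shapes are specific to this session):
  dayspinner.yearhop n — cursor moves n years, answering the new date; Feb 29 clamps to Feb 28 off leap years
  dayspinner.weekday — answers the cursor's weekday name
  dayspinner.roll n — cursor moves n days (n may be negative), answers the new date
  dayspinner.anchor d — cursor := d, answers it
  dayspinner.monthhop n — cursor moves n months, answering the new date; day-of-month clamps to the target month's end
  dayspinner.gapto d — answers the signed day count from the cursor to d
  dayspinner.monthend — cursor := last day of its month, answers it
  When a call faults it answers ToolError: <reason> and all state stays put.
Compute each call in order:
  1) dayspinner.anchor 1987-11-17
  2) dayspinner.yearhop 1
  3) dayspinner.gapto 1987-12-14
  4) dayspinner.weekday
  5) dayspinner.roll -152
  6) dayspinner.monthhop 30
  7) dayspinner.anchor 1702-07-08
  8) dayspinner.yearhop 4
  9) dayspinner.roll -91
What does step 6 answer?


Answer: 1990-12-18

Derivation:
·→ dayspinner.anchor(1987-11-17)
·← 1987-11-17
·→ dayspinner.yearhop(1)
·← 1988-11-17
·→ dayspinner.gapto(1987-12-14)
·← -339
·→ dayspinner.weekday()
·← Thursday
·→ dayspinner.roll(-152)
·← 1988-06-18
·→ dayspinner.monthhop(30)
·← 1990-12-18
·→ dayspinner.anchor(1702-07-08)
·← 1702-07-08
·→ dayspinner.yearhop(4)
·← 1706-07-08
·→ dayspinner.roll(-91)
·← 1706-04-08


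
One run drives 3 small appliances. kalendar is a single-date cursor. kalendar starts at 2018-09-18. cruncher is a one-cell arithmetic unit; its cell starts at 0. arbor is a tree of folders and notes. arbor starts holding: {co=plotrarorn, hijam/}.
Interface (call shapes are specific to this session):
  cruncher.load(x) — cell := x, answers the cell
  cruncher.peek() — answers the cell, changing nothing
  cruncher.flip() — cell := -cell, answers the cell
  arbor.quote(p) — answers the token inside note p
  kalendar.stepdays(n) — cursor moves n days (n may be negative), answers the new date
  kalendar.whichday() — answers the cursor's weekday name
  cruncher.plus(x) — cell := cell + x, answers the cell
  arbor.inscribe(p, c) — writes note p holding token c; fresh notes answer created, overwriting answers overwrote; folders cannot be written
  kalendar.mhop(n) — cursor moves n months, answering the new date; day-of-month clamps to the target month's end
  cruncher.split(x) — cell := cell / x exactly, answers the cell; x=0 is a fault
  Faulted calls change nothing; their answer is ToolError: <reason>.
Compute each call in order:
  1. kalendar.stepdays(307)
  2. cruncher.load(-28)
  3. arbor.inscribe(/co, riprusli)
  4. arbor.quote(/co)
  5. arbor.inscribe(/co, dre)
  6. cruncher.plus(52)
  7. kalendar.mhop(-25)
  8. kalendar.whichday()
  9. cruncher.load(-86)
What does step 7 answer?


Answer: 2017-06-22

Derivation:
-> kalendar.stepdays(n='307')
<- 2019-07-22
-> cruncher.load(x='-28')
<- -28
-> arbor.inscribe(p='/co', c='riprusli')
<- overwrote
-> arbor.quote(p='/co')
<- riprusli
-> arbor.inscribe(p='/co', c='dre')
<- overwrote
-> cruncher.plus(x='52')
<- 24
-> kalendar.mhop(n='-25')
<- 2017-06-22
-> kalendar.whichday()
<- Thursday
-> cruncher.load(x='-86')
<- -86


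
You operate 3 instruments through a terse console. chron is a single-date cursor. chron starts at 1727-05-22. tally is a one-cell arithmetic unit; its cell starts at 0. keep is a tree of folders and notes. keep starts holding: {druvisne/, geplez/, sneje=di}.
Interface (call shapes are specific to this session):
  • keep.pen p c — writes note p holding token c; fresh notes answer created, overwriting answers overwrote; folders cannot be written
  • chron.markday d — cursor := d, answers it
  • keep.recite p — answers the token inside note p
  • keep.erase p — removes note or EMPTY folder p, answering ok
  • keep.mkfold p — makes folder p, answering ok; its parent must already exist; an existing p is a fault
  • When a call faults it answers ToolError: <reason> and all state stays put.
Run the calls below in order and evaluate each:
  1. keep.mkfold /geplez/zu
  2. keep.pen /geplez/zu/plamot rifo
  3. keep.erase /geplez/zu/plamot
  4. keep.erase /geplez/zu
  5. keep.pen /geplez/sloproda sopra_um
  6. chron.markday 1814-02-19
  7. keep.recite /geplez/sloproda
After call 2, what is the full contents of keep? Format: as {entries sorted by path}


! 1. keep.mkfold(p: /geplez/zu) => ok
! 2. keep.pen(p: /geplez/zu/plamot, c: rifo) => created
! 3. keep.erase(p: /geplez/zu/plamot) => ok
! 4. keep.erase(p: /geplez/zu) => ok
! 5. keep.pen(p: /geplez/sloproda, c: sopra_um) => created
! 6. chron.markday(d: 1814-02-19) => 1814-02-19
! 7. keep.recite(p: /geplez/sloproda) => sopra_um

Answer: {druvisne/, geplez/, geplez/zu/, geplez/zu/plamot=rifo, sneje=di}


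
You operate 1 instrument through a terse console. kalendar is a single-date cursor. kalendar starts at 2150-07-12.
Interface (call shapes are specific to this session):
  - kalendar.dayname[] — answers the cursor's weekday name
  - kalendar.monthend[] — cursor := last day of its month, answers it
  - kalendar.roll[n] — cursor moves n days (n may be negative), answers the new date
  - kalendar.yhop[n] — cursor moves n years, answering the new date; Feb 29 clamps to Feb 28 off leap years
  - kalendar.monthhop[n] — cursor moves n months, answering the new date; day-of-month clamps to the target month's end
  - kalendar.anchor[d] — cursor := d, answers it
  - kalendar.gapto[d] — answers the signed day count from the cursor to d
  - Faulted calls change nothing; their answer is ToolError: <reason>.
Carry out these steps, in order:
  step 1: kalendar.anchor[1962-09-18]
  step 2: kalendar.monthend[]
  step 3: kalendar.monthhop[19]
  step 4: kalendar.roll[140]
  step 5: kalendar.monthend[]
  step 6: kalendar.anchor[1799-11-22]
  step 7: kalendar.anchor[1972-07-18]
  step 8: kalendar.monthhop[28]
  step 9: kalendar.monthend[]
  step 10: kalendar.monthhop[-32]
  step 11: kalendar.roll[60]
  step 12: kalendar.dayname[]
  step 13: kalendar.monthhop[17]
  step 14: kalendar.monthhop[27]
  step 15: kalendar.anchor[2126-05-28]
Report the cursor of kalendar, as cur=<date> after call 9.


Answer: cur=1974-11-30

Derivation:
Next I call kalendar.anchor passing d→1962-09-18, → 1962-09-18.
I call kalendar.monthend(), → 1962-09-30.
I use kalendar.monthhop passing n→19, which returns 1964-04-30.
I use kalendar.roll passing n→140, yielding 1964-09-17.
I invoke kalendar.monthend(), → 1964-09-30.
I run kalendar.anchor passing d→1799-11-22, and see 1799-11-22.
Calling kalendar.anchor passing d→1972-07-18, and observe 1972-07-18.
I try kalendar.monthhop passing n→28, and get 1974-11-18.
I invoke kalendar.monthend, and observe 1974-11-30.
I try kalendar.monthhop passing n→-32, yielding 1972-03-30.
Invoking kalendar.roll passing n→60: 1972-05-29.
Calling kalendar.dayname(), → Monday.
Invoking kalendar.monthhop passing n→17, and see 1973-10-29.
Next I call kalendar.monthhop passing n→27, and see 1976-01-29.
Now I run kalendar.anchor passing d→2126-05-28, which returns 2126-05-28.


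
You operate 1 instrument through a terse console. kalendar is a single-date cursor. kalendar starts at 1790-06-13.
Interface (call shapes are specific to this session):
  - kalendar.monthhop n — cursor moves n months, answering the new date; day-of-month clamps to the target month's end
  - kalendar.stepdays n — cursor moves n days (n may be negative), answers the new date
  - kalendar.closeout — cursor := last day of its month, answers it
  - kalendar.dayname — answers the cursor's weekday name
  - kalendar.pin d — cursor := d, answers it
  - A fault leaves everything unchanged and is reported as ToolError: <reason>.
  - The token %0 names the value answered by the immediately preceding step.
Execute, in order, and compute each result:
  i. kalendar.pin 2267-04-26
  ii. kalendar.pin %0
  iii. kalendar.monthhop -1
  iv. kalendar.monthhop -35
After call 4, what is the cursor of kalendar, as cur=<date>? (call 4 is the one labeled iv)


Answer: cur=2264-04-26

Derivation:
CALL kalendar.pin[d=2267-04-26]
RET  2267-04-26
CALL kalendar.pin[d=%0]
RET  2267-04-26
CALL kalendar.monthhop[n=-1]
RET  2267-03-26
CALL kalendar.monthhop[n=-35]
RET  2264-04-26


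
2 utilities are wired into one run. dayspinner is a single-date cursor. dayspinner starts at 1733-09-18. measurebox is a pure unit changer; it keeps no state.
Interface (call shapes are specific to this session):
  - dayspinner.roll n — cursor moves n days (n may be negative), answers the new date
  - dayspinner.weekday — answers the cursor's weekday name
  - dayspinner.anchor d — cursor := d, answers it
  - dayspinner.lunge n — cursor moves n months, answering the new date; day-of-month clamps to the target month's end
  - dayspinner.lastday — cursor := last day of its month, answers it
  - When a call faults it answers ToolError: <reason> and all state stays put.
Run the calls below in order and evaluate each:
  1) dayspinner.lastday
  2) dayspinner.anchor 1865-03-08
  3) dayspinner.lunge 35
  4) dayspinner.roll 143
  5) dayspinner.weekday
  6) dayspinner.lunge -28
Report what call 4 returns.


Answer: 1868-06-30

Derivation:
Using lastday(), yielding 1733-09-30.
I use anchor(d='1865-03-08'): 1865-03-08.
I try lunge(n='35'), and get 1868-02-08.
I run roll(n='143'): 1868-06-30.
Then weekday: Tuesday.
I invoke lunge(n='-28'), and get 1866-02-28.


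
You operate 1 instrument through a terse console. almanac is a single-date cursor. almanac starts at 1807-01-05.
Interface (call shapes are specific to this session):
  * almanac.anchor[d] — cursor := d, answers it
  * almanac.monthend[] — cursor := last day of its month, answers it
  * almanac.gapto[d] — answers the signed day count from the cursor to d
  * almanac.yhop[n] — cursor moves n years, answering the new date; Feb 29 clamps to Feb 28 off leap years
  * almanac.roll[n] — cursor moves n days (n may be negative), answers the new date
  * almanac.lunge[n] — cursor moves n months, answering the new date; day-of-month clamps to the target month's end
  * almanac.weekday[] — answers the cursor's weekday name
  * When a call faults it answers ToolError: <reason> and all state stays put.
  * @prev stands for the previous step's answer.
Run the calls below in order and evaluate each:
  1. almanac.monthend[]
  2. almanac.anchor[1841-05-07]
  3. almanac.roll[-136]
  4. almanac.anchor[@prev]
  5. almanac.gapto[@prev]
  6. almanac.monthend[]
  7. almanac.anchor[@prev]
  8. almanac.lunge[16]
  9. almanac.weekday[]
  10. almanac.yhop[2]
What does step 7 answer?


;; almanac.monthend() => 1807-01-31
;; almanac.anchor(1841-05-07) => 1841-05-07
;; almanac.roll(-136) => 1840-12-22
;; almanac.anchor(@prev) => 1840-12-22
;; almanac.gapto(@prev) => 0
;; almanac.monthend() => 1840-12-31
;; almanac.anchor(@prev) => 1840-12-31
;; almanac.lunge(16) => 1842-04-30
;; almanac.weekday() => Saturday
;; almanac.yhop(2) => 1844-04-30

Answer: 1840-12-31


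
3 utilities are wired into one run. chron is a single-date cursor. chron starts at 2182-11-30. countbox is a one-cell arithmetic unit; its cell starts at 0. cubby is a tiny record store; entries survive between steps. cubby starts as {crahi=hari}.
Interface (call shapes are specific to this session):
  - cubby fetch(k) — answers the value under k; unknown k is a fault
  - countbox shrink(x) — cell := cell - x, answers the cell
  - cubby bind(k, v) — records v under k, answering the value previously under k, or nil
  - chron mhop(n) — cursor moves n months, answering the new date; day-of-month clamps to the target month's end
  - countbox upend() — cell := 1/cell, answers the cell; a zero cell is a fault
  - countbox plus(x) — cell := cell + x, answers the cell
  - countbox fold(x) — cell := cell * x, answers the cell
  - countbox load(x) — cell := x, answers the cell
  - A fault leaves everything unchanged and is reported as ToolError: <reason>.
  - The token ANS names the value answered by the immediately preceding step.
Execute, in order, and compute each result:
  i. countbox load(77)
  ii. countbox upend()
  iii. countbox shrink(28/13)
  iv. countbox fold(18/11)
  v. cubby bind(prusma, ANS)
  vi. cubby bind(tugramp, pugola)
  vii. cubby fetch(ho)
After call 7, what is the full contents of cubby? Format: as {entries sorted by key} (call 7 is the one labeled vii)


Answer: {crahi=hari, prusma=-38574/11011, tugramp=pugola}

Derivation:
~$ countbox load x=77
[out] 77
~$ countbox upend
[out] 1/77
~$ countbox shrink x=28/13
[out] -2143/1001
~$ countbox fold x=18/11
[out] -38574/11011
~$ cubby bind k=prusma v=ANS
[out] nil
~$ cubby bind k=tugramp v=pugola
[out] nil
~$ cubby fetch k=ho
[out] ToolError: no such key ho


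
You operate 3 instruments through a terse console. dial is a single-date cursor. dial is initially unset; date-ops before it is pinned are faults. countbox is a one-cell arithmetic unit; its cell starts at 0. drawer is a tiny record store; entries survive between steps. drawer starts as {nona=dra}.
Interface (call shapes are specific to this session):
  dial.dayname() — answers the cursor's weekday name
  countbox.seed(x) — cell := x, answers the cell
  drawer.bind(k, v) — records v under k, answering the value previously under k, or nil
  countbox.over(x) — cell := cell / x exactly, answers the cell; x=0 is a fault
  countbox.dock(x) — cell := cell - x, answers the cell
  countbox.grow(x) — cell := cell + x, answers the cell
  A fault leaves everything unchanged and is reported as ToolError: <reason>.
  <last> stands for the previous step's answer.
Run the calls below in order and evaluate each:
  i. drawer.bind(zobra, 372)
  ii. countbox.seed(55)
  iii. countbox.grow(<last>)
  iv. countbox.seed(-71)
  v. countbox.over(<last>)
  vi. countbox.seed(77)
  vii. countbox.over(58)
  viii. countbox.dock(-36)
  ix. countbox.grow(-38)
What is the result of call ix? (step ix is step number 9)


>> bind(k='zobra', v='372')
<< nil
>> seed(x='55')
<< 55
>> grow(x='<last>')
<< 110
>> seed(x='-71')
<< -71
>> over(x='<last>')
<< 1
>> seed(x='77')
<< 77
>> over(x='58')
<< 77/58
>> dock(x='-36')
<< 2165/58
>> grow(x='-38')
<< -39/58

Answer: -39/58


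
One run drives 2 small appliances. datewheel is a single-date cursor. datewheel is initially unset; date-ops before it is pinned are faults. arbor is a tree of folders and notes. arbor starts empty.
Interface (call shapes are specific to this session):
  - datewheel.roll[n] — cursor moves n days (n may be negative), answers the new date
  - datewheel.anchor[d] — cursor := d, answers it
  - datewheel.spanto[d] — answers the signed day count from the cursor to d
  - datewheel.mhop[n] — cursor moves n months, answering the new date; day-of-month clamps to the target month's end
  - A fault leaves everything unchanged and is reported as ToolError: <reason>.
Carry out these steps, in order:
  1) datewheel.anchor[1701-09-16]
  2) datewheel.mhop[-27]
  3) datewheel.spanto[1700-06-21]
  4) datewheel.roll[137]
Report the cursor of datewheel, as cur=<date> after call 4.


-- anchor(d→1701-09-16) == 1701-09-16
-- mhop(n→-27) == 1699-06-16
-- spanto(d→1700-06-21) == 370
-- roll(n→137) == 1699-10-31

Answer: cur=1699-10-31


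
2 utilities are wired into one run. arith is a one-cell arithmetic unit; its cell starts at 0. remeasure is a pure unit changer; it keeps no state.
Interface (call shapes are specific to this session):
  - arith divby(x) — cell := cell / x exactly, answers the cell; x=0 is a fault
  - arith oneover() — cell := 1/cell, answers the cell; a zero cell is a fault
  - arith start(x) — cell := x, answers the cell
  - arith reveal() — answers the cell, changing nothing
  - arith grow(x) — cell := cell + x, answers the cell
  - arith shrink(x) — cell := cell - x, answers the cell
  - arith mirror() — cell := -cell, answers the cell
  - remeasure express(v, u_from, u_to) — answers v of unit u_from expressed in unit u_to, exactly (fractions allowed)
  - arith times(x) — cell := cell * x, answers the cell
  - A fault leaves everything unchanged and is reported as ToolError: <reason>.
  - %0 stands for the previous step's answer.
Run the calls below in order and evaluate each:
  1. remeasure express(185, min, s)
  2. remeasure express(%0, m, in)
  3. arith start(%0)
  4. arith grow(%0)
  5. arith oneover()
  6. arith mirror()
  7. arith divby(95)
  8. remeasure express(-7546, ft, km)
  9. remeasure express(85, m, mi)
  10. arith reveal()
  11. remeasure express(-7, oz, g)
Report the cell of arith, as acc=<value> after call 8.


Calling remeasure express passing v→185, u_from→min, u_to→s: 11100.
Invoking remeasure express passing v→%0, u_from→m, u_to→in, → 55500000/127.
I try arith start passing x→%0, yielding 55500000/127.
Now I run arith grow passing x→%0, yielding 111000000/127.
Now I run arith oneover(): 127/111000000.
Then arith mirror(): -127/111000000.
I use arith divby passing x→95, and see -127/10545000000.
I call remeasure express passing v→-7546, u_from→ft, u_to→km, yielding -1437513/625000.
Invoking remeasure express passing v→85, u_from→m, u_to→mi: 10625/201168.
Then arith reveal, and get -127/10545000000.
I run remeasure express passing v→-7, u_from→oz, u_to→g: -317514659/1600000.

Answer: acc=-127/10545000000


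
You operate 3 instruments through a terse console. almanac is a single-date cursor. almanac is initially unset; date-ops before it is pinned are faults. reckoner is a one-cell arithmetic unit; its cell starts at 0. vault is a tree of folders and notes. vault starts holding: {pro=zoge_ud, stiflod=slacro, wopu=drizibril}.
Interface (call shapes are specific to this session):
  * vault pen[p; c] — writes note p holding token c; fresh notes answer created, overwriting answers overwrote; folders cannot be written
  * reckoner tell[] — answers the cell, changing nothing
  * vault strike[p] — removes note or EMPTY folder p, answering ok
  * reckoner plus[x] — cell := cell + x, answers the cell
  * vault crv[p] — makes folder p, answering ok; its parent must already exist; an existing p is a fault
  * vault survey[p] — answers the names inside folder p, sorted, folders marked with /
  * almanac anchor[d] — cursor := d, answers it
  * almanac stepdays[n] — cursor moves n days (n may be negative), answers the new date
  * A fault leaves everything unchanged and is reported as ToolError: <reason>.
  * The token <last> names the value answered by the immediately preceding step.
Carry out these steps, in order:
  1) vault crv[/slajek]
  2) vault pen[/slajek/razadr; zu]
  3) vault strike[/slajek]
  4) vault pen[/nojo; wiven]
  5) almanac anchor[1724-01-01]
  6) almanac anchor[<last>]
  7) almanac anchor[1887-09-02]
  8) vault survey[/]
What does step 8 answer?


I use vault crv using p=/slajek, — result: ok.
Next I call vault pen using p=/slajek/razadr, c=zu, giving created.
I call vault strike using p=/slajek, which returns ToolError: not empty.
I invoke vault pen using p=/nojo, c=wiven, which returns created.
I run almanac anchor using d=1724-01-01, — result: 1724-01-01.
I use almanac anchor using d=<last>, → 1724-01-01.
I run almanac anchor using d=1887-09-02, which returns 1887-09-02.
I use vault survey using p=/, which returns [nojo, pro, slajek/, stiflod, wopu].

Answer: [nojo, pro, slajek/, stiflod, wopu]


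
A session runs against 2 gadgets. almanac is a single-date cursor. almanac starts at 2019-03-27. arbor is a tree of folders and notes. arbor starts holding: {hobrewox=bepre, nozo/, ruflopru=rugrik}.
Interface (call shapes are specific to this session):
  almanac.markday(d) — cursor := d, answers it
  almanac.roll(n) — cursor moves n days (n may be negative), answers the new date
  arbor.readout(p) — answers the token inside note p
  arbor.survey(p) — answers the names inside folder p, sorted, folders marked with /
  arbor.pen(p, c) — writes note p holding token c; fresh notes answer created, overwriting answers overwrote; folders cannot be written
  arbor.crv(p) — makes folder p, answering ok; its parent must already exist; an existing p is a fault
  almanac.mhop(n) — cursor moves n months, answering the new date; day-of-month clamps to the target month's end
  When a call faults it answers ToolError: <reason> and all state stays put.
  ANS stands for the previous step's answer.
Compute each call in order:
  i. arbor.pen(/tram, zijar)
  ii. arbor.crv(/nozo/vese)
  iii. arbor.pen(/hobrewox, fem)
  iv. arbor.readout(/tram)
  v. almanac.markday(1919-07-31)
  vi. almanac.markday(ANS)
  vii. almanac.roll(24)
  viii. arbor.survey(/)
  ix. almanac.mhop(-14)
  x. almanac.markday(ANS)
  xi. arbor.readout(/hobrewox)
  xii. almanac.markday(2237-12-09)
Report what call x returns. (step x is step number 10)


Answer: 1918-06-24

Derivation:
~$ arbor.pen p='/tram' c='zijar'
  created
~$ arbor.crv p='/nozo/vese'
  ok
~$ arbor.pen p='/hobrewox' c='fem'
  overwrote
~$ arbor.readout p='/tram'
  zijar
~$ almanac.markday d='1919-07-31'
  1919-07-31
~$ almanac.markday d='ANS'
  1919-07-31
~$ almanac.roll n='24'
  1919-08-24
~$ arbor.survey p='/'
  [hobrewox, nozo/, ruflopru, tram]
~$ almanac.mhop n='-14'
  1918-06-24
~$ almanac.markday d='ANS'
  1918-06-24
~$ arbor.readout p='/hobrewox'
  fem
~$ almanac.markday d='2237-12-09'
  2237-12-09
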